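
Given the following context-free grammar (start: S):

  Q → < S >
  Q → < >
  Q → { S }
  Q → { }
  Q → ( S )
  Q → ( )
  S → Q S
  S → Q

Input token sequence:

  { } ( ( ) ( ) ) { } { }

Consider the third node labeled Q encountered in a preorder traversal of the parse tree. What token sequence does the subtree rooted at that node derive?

( )

[S [Q { }] [S [Q ( [S [Q ( )] [S [Q ( )]]] )] [S [Q { }] [S [Q { }]]]]]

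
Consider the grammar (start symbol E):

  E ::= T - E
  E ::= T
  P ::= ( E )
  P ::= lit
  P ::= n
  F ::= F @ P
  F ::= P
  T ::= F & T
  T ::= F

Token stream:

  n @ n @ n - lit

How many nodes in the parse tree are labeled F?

[E [T [F [F [F [P n]] @ [P n]] @ [P n]]] - [E [T [F [P lit]]]]]

4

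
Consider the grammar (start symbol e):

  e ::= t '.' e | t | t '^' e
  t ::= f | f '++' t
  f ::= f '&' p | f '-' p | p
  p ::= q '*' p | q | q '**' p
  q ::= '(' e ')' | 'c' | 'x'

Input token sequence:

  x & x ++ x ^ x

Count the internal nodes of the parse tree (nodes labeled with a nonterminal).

17

[e [t [f [f [p [q x]]] & [p [q x]]] ++ [t [f [p [q x]]]]] ^ [e [t [f [p [q x]]]]]]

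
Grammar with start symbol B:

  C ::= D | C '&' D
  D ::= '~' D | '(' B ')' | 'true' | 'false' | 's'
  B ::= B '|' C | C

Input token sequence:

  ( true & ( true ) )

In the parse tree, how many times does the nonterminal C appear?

4

[B [C [D ( [B [C [C [D true]] & [D ( [B [C [D true]]] )]]] )]]]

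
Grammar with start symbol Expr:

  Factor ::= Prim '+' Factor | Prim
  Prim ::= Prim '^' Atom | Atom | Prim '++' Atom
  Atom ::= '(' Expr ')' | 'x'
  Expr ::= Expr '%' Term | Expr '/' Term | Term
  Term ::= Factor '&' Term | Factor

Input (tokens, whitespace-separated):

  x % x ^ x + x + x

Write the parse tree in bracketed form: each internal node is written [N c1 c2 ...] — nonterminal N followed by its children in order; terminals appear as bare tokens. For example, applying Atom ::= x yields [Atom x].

[Expr [Expr [Term [Factor [Prim [Atom x]]]]] % [Term [Factor [Prim [Prim [Atom x]] ^ [Atom x]] + [Factor [Prim [Atom x]] + [Factor [Prim [Atom x]]]]]]]

Expr
Expr % Term
Term % Term
Factor % Term
Prim % Term
Atom % Term
x % Term
x % Factor
x % Prim + Factor
x % Prim ^ Atom + Factor
x % Atom ^ Atom + Factor
x % x ^ Atom + Factor
x % x ^ x + Factor
x % x ^ x + Prim + Factor
x % x ^ x + Atom + Factor
x % x ^ x + x + Factor
x % x ^ x + x + Prim
x % x ^ x + x + Atom
x % x ^ x + x + x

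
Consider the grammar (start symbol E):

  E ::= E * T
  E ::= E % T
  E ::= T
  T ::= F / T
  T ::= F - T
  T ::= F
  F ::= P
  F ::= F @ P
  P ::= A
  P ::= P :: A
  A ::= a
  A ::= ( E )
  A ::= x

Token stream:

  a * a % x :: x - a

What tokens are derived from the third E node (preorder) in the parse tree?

a

[E [E [E [T [F [P [A a]]]]] * [T [F [P [A a]]]]] % [T [F [P [P [A x]] :: [A x]]] - [T [F [P [A a]]]]]]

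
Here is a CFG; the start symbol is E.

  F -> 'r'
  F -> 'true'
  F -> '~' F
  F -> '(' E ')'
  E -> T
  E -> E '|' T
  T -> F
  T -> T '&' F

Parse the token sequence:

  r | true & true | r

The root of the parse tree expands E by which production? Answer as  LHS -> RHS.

E -> E '|' T

[E [E [E [T [F r]]] | [T [T [F true]] & [F true]]] | [T [F r]]]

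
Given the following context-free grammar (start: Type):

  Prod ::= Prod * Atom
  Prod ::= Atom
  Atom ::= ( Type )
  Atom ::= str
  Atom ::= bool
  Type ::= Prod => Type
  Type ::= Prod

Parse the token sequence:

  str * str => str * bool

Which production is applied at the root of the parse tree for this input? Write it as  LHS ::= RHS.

Type ::= Prod => Type

[Type [Prod [Prod [Atom str]] * [Atom str]] => [Type [Prod [Prod [Atom str]] * [Atom bool]]]]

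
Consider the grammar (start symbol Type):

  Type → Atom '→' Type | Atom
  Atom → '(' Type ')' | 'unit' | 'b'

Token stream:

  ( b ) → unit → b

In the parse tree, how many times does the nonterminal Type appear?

[Type [Atom ( [Type [Atom b]] )] → [Type [Atom unit] → [Type [Atom b]]]]

4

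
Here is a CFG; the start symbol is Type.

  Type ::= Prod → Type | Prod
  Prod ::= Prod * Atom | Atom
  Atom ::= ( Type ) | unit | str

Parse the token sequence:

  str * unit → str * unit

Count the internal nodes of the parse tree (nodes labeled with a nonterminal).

[Type [Prod [Prod [Atom str]] * [Atom unit]] → [Type [Prod [Prod [Atom str]] * [Atom unit]]]]

10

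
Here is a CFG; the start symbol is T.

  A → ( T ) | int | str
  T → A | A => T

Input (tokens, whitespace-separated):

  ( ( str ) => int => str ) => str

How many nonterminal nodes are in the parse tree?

12

[T [A ( [T [A ( [T [A str]] )] => [T [A int] => [T [A str]]]] )] => [T [A str]]]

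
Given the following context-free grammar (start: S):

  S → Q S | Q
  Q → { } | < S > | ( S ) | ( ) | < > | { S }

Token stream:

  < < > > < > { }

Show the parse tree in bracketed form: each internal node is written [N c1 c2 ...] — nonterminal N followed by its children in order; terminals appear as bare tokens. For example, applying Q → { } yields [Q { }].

[S [Q < [S [Q < >]] >] [S [Q < >] [S [Q { }]]]]

S
Q S
< S > S
< Q > S
< < > > S
< < > > Q S
< < > > < > S
< < > > < > Q
< < > > < > { }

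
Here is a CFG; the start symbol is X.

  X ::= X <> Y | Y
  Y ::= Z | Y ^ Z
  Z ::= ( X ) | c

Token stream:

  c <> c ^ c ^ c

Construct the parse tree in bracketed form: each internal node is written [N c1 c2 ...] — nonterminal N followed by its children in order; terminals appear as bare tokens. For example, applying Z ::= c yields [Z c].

[X [X [Y [Z c]]] <> [Y [Y [Y [Z c]] ^ [Z c]] ^ [Z c]]]

X
X <> Y
Y <> Y
Z <> Y
c <> Y
c <> Y ^ Z
c <> Y ^ Z ^ Z
c <> Z ^ Z ^ Z
c <> c ^ Z ^ Z
c <> c ^ c ^ Z
c <> c ^ c ^ c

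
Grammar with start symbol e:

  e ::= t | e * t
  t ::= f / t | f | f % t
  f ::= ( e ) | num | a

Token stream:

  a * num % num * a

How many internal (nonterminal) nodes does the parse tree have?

11

[e [e [e [t [f a]]] * [t [f num] % [t [f num]]]] * [t [f a]]]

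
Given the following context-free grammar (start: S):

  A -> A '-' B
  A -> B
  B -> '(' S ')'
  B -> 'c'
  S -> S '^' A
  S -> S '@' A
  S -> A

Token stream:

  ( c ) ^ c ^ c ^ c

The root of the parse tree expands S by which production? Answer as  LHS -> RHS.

S -> S '^' A

[S [S [S [S [A [B ( [S [A [B c]]] )]]] ^ [A [B c]]] ^ [A [B c]]] ^ [A [B c]]]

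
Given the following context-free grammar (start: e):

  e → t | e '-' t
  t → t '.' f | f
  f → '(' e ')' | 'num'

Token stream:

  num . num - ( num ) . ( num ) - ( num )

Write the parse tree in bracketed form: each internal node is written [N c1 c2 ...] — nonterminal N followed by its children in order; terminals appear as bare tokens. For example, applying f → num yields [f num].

[e [e [e [t [t [f num]] . [f num]]] - [t [t [f ( [e [t [f num]]] )]] . [f ( [e [t [f num]]] )]]] - [t [f ( [e [t [f num]]] )]]]

e
e - t
e - t - t
t - t - t
t . f - t - t
f . f - t - t
num . f - t - t
num . num - t - t
num . num - t . f - t
num . num - f . f - t
num . num - ( e ) . f - t
num . num - ( t ) . f - t
num . num - ( f ) . f - t
num . num - ( num ) . f - t
num . num - ( num ) . ( e ) - t
num . num - ( num ) . ( t ) - t
num . num - ( num ) . ( f ) - t
num . num - ( num ) . ( num ) - t
num . num - ( num ) . ( num ) - f
num . num - ( num ) . ( num ) - ( e )
num . num - ( num ) . ( num ) - ( t )
num . num - ( num ) . ( num ) - ( f )
num . num - ( num ) . ( num ) - ( num )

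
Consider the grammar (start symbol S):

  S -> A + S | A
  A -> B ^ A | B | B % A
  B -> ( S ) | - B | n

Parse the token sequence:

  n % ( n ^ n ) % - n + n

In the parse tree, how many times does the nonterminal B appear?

7

[S [A [B n] % [A [B ( [S [A [B n] ^ [A [B n]]]] )] % [A [B - [B n]]]]] + [S [A [B n]]]]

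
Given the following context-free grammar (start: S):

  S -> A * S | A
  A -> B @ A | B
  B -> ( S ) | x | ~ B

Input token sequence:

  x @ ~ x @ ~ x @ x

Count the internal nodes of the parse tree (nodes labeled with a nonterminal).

[S [A [B x] @ [A [B ~ [B x]] @ [A [B ~ [B x]] @ [A [B x]]]]]]

11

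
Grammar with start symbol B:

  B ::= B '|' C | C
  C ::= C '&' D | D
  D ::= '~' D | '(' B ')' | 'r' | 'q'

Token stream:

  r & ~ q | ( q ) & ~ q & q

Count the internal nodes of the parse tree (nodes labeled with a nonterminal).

17

[B [B [C [C [D r]] & [D ~ [D q]]]] | [C [C [C [D ( [B [C [D q]]] )]] & [D ~ [D q]]] & [D q]]]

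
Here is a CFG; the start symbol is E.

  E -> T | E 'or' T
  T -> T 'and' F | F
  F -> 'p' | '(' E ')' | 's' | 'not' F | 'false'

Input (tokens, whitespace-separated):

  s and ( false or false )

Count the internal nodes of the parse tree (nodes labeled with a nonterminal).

[E [T [T [F s]] and [F ( [E [E [T [F false]]] or [T [F false]]] )]]]

11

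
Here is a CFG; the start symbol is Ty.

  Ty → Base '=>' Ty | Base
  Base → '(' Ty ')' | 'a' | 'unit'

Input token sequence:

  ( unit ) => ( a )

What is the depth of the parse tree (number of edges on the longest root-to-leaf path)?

[Ty [Base ( [Ty [Base unit]] )] => [Ty [Base ( [Ty [Base a]] )]]]

5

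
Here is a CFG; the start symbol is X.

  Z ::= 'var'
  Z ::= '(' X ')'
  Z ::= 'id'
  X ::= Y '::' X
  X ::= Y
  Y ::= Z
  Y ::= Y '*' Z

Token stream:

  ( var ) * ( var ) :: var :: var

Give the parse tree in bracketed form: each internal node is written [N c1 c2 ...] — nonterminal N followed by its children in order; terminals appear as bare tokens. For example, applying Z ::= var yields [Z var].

X
Y :: X
Y * Z :: X
Z * Z :: X
( X ) * Z :: X
( Y ) * Z :: X
( Z ) * Z :: X
( var ) * Z :: X
( var ) * ( X ) :: X
( var ) * ( Y ) :: X
( var ) * ( Z ) :: X
( var ) * ( var ) :: X
( var ) * ( var ) :: Y :: X
( var ) * ( var ) :: Z :: X
( var ) * ( var ) :: var :: X
( var ) * ( var ) :: var :: Y
( var ) * ( var ) :: var :: Z
( var ) * ( var ) :: var :: var

[X [Y [Y [Z ( [X [Y [Z var]]] )]] * [Z ( [X [Y [Z var]]] )]] :: [X [Y [Z var]] :: [X [Y [Z var]]]]]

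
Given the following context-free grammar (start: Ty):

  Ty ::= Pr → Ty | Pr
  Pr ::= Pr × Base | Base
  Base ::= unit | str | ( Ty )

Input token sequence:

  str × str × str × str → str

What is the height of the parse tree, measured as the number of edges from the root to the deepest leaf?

6

[Ty [Pr [Pr [Pr [Pr [Base str]] × [Base str]] × [Base str]] × [Base str]] → [Ty [Pr [Base str]]]]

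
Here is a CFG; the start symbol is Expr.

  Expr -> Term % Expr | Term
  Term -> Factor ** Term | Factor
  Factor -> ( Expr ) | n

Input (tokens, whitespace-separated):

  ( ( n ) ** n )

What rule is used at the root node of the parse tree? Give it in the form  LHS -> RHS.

Expr -> Term

[Expr [Term [Factor ( [Expr [Term [Factor ( [Expr [Term [Factor n]]] )] ** [Term [Factor n]]]] )]]]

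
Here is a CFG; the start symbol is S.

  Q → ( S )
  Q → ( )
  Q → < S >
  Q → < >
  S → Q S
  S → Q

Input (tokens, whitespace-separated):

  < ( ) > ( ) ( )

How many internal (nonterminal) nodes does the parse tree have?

8

[S [Q < [S [Q ( )]] >] [S [Q ( )] [S [Q ( )]]]]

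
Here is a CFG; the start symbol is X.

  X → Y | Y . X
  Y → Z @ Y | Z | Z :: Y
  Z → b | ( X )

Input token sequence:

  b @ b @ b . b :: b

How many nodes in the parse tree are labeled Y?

5

[X [Y [Z b] @ [Y [Z b] @ [Y [Z b]]]] . [X [Y [Z b] :: [Y [Z b]]]]]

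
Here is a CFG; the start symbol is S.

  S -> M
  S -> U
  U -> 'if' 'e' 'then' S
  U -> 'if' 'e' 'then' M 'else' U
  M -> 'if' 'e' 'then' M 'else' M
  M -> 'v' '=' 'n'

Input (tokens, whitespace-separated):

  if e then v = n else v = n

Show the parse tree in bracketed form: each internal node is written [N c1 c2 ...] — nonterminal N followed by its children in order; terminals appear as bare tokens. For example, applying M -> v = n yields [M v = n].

[S [M if e then [M v = n] else [M v = n]]]

S
M
if e then M else M
if e then v = n else M
if e then v = n else v = n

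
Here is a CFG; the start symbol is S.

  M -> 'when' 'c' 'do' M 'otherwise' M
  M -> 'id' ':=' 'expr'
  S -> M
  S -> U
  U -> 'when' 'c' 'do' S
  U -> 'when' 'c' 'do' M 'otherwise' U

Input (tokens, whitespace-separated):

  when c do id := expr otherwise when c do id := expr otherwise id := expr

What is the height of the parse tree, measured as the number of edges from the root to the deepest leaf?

4

[S [M when c do [M id := expr] otherwise [M when c do [M id := expr] otherwise [M id := expr]]]]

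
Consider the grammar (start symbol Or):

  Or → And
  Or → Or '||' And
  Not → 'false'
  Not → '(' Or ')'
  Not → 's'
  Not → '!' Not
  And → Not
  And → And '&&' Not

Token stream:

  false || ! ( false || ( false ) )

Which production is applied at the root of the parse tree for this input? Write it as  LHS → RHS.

Or → Or '||' And

[Or [Or [And [Not false]]] || [And [Not ! [Not ( [Or [Or [And [Not false]]] || [And [Not ( [Or [And [Not false]]] )]]] )]]]]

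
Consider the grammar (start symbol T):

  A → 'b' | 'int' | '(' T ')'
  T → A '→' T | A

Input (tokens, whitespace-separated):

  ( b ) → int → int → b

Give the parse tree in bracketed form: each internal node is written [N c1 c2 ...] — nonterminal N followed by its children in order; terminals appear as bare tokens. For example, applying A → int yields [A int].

T
A → T
( T ) → T
( A ) → T
( b ) → T
( b ) → A → T
( b ) → int → T
( b ) → int → A → T
( b ) → int → int → T
( b ) → int → int → A
( b ) → int → int → b

[T [A ( [T [A b]] )] → [T [A int] → [T [A int] → [T [A b]]]]]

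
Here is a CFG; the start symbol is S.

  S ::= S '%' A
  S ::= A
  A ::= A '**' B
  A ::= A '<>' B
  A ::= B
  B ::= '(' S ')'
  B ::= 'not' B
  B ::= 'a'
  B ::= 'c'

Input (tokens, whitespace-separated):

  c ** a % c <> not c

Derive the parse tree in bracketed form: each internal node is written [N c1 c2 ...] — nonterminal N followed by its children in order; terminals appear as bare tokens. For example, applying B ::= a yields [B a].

[S [S [A [A [B c]] ** [B a]]] % [A [A [B c]] <> [B not [B c]]]]

S
S % A
A % A
A ** B % A
B ** B % A
c ** B % A
c ** a % A
c ** a % A <> B
c ** a % B <> B
c ** a % c <> B
c ** a % c <> not B
c ** a % c <> not c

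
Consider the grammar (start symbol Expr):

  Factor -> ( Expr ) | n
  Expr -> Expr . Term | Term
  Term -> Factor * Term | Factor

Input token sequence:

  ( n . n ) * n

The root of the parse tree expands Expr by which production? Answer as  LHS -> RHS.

[Expr [Term [Factor ( [Expr [Expr [Term [Factor n]]] . [Term [Factor n]]] )] * [Term [Factor n]]]]

Expr -> Term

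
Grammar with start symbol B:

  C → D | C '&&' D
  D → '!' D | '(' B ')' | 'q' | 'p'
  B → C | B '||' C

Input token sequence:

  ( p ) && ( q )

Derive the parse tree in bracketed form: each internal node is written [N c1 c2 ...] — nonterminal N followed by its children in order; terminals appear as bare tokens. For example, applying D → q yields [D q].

[B [C [C [D ( [B [C [D p]]] )]] && [D ( [B [C [D q]]] )]]]

B
C
C && D
D && D
( B ) && D
( C ) && D
( D ) && D
( p ) && D
( p ) && ( B )
( p ) && ( C )
( p ) && ( D )
( p ) && ( q )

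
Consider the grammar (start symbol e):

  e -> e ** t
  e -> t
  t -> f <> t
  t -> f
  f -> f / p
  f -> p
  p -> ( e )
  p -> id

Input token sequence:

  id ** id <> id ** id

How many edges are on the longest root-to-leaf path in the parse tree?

[e [e [e [t [f [p id]]]] ** [t [f [p id]] <> [t [f [p id]]]]] ** [t [f [p id]]]]

6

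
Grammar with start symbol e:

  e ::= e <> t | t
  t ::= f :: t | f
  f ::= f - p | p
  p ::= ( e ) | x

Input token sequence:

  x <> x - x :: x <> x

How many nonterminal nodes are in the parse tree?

17

[e [e [e [t [f [p x]]]] <> [t [f [f [p x]] - [p x]] :: [t [f [p x]]]]] <> [t [f [p x]]]]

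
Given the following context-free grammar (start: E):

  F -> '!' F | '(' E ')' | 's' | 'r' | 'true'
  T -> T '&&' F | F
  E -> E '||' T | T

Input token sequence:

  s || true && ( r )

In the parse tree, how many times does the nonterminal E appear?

[E [E [T [F s]]] || [T [T [F true]] && [F ( [E [T [F r]]] )]]]

3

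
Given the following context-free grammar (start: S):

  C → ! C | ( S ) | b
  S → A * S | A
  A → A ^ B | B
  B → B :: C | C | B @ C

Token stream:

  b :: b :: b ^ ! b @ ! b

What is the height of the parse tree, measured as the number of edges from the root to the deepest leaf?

[S [A [A [B [B [B [C b]] :: [C b]] :: [C b]]] ^ [B [B [C ! [C b]]] @ [C ! [C b]]]]]

7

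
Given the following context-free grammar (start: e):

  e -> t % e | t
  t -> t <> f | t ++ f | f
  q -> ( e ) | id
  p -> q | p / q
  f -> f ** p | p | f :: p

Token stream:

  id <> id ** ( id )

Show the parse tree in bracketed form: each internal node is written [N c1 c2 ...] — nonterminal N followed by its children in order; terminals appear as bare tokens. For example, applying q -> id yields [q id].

[e [t [t [f [p [q id]]]] <> [f [f [p [q id]]] ** [p [q ( [e [t [f [p [q id]]]]] )]]]]]

e
t
t <> f
f <> f
p <> f
q <> f
id <> f
id <> f ** p
id <> p ** p
id <> q ** p
id <> id ** p
id <> id ** q
id <> id ** ( e )
id <> id ** ( t )
id <> id ** ( f )
id <> id ** ( p )
id <> id ** ( q )
id <> id ** ( id )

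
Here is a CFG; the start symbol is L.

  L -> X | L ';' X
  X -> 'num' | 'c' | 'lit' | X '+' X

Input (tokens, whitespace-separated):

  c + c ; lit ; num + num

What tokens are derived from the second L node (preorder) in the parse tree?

c + c ; lit

[L [L [L [X [X c] + [X c]]] ; [X lit]] ; [X [X num] + [X num]]]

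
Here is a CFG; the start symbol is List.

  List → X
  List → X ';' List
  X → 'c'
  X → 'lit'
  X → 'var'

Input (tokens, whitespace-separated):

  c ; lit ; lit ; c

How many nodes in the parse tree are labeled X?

4

[List [X c] ; [List [X lit] ; [List [X lit] ; [List [X c]]]]]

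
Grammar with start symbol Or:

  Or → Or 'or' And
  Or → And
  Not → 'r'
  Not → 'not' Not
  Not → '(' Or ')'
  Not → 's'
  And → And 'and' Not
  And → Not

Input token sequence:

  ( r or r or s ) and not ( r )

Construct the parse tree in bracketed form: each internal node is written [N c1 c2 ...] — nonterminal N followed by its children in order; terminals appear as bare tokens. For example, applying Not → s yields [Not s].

[Or [And [And [Not ( [Or [Or [Or [And [Not r]]] or [And [Not r]]] or [And [Not s]]] )]] and [Not not [Not ( [Or [And [Not r]]] )]]]]

Or
And
And and Not
Not and Not
( Or ) and Not
( Or or And ) and Not
( Or or And or And ) and Not
( And or And or And ) and Not
( Not or And or And ) and Not
( r or And or And ) and Not
( r or Not or And ) and Not
( r or r or And ) and Not
( r or r or Not ) and Not
( r or r or s ) and Not
( r or r or s ) and not Not
( r or r or s ) and not ( Or )
( r or r or s ) and not ( And )
( r or r or s ) and not ( Not )
( r or r or s ) and not ( r )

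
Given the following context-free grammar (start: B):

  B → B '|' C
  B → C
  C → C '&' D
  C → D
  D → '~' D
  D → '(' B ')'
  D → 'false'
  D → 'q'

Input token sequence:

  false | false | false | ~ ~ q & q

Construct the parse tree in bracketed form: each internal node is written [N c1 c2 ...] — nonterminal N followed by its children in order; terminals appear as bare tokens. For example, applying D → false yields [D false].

B
B | C
B | C | C
B | C | C | C
C | C | C | C
D | C | C | C
false | C | C | C
false | D | C | C
false | false | C | C
false | false | D | C
false | false | false | C
false | false | false | C & D
false | false | false | D & D
false | false | false | ~ D & D
false | false | false | ~ ~ D & D
false | false | false | ~ ~ q & D
false | false | false | ~ ~ q & q

[B [B [B [B [C [D false]]] | [C [D false]]] | [C [D false]]] | [C [C [D ~ [D ~ [D q]]]] & [D q]]]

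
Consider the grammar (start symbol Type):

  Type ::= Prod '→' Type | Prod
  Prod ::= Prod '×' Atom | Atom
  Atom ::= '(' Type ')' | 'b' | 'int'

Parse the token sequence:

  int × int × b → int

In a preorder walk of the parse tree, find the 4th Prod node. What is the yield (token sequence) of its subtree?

[Type [Prod [Prod [Prod [Atom int]] × [Atom int]] × [Atom b]] → [Type [Prod [Atom int]]]]

int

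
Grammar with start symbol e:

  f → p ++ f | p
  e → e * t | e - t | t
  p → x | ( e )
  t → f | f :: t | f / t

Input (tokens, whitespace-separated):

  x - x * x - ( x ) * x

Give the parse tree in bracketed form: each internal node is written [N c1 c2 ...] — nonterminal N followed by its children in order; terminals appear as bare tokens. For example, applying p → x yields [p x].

[e [e [e [e [e [t [f [p x]]]] - [t [f [p x]]]] * [t [f [p x]]]] - [t [f [p ( [e [t [f [p x]]]] )]]]] * [t [f [p x]]]]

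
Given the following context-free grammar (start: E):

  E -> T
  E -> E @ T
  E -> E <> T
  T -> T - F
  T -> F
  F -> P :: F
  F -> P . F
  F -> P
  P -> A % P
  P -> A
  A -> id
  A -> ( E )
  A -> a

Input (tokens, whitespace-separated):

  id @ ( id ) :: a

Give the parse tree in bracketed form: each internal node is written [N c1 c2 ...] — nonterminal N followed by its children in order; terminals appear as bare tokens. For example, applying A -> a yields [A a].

E
E @ T
T @ T
F @ T
P @ T
A @ T
id @ T
id @ F
id @ P :: F
id @ A :: F
id @ ( E ) :: F
id @ ( T ) :: F
id @ ( F ) :: F
id @ ( P ) :: F
id @ ( A ) :: F
id @ ( id ) :: F
id @ ( id ) :: P
id @ ( id ) :: A
id @ ( id ) :: a

[E [E [T [F [P [A id]]]]] @ [T [F [P [A ( [E [T [F [P [A id]]]]] )]] :: [F [P [A a]]]]]]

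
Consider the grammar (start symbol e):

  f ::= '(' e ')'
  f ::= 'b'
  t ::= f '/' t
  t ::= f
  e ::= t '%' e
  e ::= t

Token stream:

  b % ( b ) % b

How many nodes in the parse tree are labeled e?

[e [t [f b]] % [e [t [f ( [e [t [f b]]] )]] % [e [t [f b]]]]]

4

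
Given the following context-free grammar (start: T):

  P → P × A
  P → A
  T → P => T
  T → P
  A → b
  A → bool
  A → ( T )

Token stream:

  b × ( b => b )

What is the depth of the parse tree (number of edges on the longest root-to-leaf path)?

[T [P [P [A b]] × [A ( [T [P [A b]] => [T [P [A b]]]] )]]]

7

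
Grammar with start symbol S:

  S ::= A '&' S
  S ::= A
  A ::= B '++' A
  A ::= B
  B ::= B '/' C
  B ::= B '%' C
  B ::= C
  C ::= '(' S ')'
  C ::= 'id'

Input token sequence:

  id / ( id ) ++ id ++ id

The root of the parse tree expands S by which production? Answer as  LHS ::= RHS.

[S [A [B [B [C id]] / [C ( [S [A [B [C id]]]] )]] ++ [A [B [C id]] ++ [A [B [C id]]]]]]

S ::= A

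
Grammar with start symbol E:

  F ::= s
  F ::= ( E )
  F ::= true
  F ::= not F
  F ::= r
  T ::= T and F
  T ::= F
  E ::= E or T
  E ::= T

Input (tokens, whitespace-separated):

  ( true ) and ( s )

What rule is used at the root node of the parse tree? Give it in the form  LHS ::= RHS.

[E [T [T [F ( [E [T [F true]]] )]] and [F ( [E [T [F s]]] )]]]

E ::= T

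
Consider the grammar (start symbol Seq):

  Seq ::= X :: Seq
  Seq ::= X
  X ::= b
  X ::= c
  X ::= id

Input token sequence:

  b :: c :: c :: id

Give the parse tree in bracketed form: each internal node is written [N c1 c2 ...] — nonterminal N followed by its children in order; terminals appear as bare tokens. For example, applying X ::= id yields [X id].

[Seq [X b] :: [Seq [X c] :: [Seq [X c] :: [Seq [X id]]]]]

Seq
X :: Seq
b :: Seq
b :: X :: Seq
b :: c :: Seq
b :: c :: X :: Seq
b :: c :: c :: Seq
b :: c :: c :: X
b :: c :: c :: id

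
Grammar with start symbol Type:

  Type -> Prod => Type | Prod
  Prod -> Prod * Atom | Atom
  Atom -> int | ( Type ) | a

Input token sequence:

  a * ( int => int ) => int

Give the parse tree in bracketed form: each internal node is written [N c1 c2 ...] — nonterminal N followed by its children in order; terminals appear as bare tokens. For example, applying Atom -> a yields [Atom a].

[Type [Prod [Prod [Atom a]] * [Atom ( [Type [Prod [Atom int]] => [Type [Prod [Atom int]]]] )]] => [Type [Prod [Atom int]]]]

Type
Prod => Type
Prod * Atom => Type
Atom * Atom => Type
a * Atom => Type
a * ( Type ) => Type
a * ( Prod => Type ) => Type
a * ( Atom => Type ) => Type
a * ( int => Type ) => Type
a * ( int => Prod ) => Type
a * ( int => Atom ) => Type
a * ( int => int ) => Type
a * ( int => int ) => Prod
a * ( int => int ) => Atom
a * ( int => int ) => int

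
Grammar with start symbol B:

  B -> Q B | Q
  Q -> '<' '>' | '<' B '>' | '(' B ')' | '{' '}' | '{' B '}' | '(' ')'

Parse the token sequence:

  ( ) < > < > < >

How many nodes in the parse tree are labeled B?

4

[B [Q ( )] [B [Q < >] [B [Q < >] [B [Q < >]]]]]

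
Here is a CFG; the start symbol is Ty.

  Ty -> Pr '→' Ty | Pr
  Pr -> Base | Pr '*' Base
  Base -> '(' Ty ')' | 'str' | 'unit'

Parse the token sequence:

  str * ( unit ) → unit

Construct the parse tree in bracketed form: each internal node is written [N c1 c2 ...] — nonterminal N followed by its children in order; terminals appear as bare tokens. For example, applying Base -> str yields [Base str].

Ty
Pr → Ty
Pr * Base → Ty
Base * Base → Ty
str * Base → Ty
str * ( Ty ) → Ty
str * ( Pr ) → Ty
str * ( Base ) → Ty
str * ( unit ) → Ty
str * ( unit ) → Pr
str * ( unit ) → Base
str * ( unit ) → unit

[Ty [Pr [Pr [Base str]] * [Base ( [Ty [Pr [Base unit]]] )]] → [Ty [Pr [Base unit]]]]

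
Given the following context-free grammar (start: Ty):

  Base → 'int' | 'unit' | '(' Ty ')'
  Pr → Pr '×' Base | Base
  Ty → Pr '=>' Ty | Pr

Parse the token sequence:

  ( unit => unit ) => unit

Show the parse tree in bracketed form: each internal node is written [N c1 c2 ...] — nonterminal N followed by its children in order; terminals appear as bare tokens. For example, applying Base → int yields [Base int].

Ty
Pr => Ty
Base => Ty
( Ty ) => Ty
( Pr => Ty ) => Ty
( Base => Ty ) => Ty
( unit => Ty ) => Ty
( unit => Pr ) => Ty
( unit => Base ) => Ty
( unit => unit ) => Ty
( unit => unit ) => Pr
( unit => unit ) => Base
( unit => unit ) => unit

[Ty [Pr [Base ( [Ty [Pr [Base unit]] => [Ty [Pr [Base unit]]]] )]] => [Ty [Pr [Base unit]]]]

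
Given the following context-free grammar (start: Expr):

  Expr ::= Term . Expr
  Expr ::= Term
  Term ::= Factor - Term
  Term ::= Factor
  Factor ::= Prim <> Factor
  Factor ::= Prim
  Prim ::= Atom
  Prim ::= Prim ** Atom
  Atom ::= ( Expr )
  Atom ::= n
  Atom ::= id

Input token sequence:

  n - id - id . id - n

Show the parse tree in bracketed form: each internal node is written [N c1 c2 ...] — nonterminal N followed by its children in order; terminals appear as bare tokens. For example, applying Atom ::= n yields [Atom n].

Expr
Term . Expr
Factor - Term . Expr
Prim - Term . Expr
Atom - Term . Expr
n - Term . Expr
n - Factor - Term . Expr
n - Prim - Term . Expr
n - Atom - Term . Expr
n - id - Term . Expr
n - id - Factor . Expr
n - id - Prim . Expr
n - id - Atom . Expr
n - id - id . Expr
n - id - id . Term
n - id - id . Factor - Term
n - id - id . Prim - Term
n - id - id . Atom - Term
n - id - id . id - Term
n - id - id . id - Factor
n - id - id . id - Prim
n - id - id . id - Atom
n - id - id . id - n

[Expr [Term [Factor [Prim [Atom n]]] - [Term [Factor [Prim [Atom id]]] - [Term [Factor [Prim [Atom id]]]]]] . [Expr [Term [Factor [Prim [Atom id]]] - [Term [Factor [Prim [Atom n]]]]]]]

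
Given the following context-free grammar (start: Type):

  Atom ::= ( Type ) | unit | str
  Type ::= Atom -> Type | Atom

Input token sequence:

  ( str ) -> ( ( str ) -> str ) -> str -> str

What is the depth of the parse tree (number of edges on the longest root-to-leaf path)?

[Type [Atom ( [Type [Atom str]] )] -> [Type [Atom ( [Type [Atom ( [Type [Atom str]] )] -> [Type [Atom str]]] )] -> [Type [Atom str] -> [Type [Atom str]]]]]

7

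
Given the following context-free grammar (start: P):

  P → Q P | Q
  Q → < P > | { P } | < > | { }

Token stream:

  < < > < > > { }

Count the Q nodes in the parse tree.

4

[P [Q < [P [Q < >] [P [Q < >]]] >] [P [Q { }]]]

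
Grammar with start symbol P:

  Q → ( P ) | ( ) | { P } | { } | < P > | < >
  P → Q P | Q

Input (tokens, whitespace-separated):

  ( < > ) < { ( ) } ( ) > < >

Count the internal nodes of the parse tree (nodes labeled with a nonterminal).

14

[P [Q ( [P [Q < >]] )] [P [Q < [P [Q { [P [Q ( )]] }] [P [Q ( )]]] >] [P [Q < >]]]]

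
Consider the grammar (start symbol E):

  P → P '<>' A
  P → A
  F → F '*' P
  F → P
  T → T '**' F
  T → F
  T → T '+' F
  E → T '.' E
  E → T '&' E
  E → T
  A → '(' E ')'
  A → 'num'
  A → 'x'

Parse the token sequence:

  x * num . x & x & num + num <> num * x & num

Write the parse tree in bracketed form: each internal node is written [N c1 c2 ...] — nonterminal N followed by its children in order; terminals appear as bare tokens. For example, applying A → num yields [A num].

[E [T [F [F [P [A x]]] * [P [A num]]]] . [E [T [F [P [A x]]]] & [E [T [F [P [A x]]]] & [E [T [T [F [P [A num]]]] + [F [F [P [P [A num]] <> [A num]]] * [P [A x]]]] & [E [T [F [P [A num]]]]]]]]]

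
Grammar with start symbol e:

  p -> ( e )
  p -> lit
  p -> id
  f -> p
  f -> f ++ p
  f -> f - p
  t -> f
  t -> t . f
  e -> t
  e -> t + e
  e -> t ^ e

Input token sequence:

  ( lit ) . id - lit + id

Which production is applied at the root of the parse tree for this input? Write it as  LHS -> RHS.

[e [t [t [f [p ( [e [t [f [p lit]]]] )]]] . [f [f [p id]] - [p lit]]] + [e [t [f [p id]]]]]

e -> t + e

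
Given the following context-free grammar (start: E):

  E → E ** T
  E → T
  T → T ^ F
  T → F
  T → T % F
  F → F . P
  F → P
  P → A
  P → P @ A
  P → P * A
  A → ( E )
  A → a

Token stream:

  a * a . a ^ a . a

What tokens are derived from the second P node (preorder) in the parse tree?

a

[E [T [T [F [F [P [P [A a]] * [A a]]] . [P [A a]]]] ^ [F [F [P [A a]]] . [P [A a]]]]]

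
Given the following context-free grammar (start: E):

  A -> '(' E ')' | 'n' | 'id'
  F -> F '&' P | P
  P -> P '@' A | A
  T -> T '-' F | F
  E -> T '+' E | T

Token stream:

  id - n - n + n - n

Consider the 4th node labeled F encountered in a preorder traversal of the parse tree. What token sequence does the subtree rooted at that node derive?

[E [T [T [T [F [P [A id]]]] - [F [P [A n]]]] - [F [P [A n]]]] + [E [T [T [F [P [A n]]]] - [F [P [A n]]]]]]

n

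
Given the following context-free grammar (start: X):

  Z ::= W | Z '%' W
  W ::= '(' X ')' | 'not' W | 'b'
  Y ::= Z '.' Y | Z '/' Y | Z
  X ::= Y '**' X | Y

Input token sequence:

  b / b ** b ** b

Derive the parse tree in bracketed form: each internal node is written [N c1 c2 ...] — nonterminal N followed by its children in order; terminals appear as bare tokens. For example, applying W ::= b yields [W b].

[X [Y [Z [W b]] / [Y [Z [W b]]]] ** [X [Y [Z [W b]]] ** [X [Y [Z [W b]]]]]]

X
Y ** X
Z / Y ** X
W / Y ** X
b / Y ** X
b / Z ** X
b / W ** X
b / b ** X
b / b ** Y ** X
b / b ** Z ** X
b / b ** W ** X
b / b ** b ** X
b / b ** b ** Y
b / b ** b ** Z
b / b ** b ** W
b / b ** b ** b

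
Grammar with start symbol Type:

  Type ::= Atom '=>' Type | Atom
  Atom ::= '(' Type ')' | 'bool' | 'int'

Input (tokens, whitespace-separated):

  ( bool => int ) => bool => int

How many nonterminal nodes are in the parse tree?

[Type [Atom ( [Type [Atom bool] => [Type [Atom int]]] )] => [Type [Atom bool] => [Type [Atom int]]]]

10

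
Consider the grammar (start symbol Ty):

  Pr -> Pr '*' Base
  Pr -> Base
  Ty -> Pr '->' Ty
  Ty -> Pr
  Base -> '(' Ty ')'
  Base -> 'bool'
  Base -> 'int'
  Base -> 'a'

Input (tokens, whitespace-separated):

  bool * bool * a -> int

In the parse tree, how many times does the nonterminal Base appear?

[Ty [Pr [Pr [Pr [Base bool]] * [Base bool]] * [Base a]] -> [Ty [Pr [Base int]]]]

4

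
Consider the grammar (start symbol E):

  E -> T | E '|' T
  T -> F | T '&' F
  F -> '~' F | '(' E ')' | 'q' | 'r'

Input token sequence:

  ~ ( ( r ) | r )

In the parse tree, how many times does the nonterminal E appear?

[E [T [F ~ [F ( [E [E [T [F ( [E [T [F r]]] )]]] | [T [F r]]] )]]]]

4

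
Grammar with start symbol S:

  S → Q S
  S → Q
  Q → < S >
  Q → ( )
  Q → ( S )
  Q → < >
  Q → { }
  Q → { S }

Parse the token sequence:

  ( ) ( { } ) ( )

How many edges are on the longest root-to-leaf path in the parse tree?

[S [Q ( )] [S [Q ( [S [Q { }]] )] [S [Q ( )]]]]

5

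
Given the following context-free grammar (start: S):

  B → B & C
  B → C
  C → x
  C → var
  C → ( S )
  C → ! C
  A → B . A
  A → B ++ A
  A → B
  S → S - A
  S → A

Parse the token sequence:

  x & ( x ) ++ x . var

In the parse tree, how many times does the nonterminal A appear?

4

[S [A [B [B [C x]] & [C ( [S [A [B [C x]]]] )]] ++ [A [B [C x]] . [A [B [C var]]]]]]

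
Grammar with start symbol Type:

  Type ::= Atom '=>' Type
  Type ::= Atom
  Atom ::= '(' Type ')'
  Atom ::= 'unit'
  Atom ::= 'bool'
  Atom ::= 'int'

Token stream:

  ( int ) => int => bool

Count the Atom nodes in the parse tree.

[Type [Atom ( [Type [Atom int]] )] => [Type [Atom int] => [Type [Atom bool]]]]

4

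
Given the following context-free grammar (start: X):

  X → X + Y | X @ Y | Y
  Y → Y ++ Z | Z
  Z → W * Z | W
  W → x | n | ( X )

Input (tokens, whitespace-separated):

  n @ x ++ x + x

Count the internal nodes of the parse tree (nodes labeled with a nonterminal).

[X [X [X [Y [Z [W n]]]] @ [Y [Y [Z [W x]]] ++ [Z [W x]]]] + [Y [Z [W x]]]]

15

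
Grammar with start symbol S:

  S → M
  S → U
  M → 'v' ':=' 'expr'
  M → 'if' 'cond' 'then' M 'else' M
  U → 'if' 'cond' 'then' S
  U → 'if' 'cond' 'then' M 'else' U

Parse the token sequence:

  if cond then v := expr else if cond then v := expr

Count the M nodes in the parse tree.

2

[S [U if cond then [M v := expr] else [U if cond then [S [M v := expr]]]]]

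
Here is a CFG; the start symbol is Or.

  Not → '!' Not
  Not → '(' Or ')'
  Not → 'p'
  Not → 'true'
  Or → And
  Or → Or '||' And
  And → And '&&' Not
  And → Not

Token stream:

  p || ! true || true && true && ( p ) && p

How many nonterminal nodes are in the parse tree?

[Or [Or [Or [And [Not p]]] || [And [Not ! [Not true]]]] || [And [And [And [And [Not true]] && [Not true]] && [Not ( [Or [And [Not p]]] )]] && [Not p]]]

19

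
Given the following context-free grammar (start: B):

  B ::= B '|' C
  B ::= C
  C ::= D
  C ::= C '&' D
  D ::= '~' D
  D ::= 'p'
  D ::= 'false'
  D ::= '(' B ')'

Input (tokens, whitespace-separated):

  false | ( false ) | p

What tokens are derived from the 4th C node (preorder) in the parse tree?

[B [B [B [C [D false]]] | [C [D ( [B [C [D false]]] )]]] | [C [D p]]]

p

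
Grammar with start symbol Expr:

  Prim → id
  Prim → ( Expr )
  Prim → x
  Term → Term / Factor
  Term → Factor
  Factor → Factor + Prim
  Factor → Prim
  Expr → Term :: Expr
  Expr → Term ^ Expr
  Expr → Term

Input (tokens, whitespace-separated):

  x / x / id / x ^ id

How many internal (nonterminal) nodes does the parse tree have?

[Expr [Term [Term [Term [Term [Factor [Prim x]]] / [Factor [Prim x]]] / [Factor [Prim id]]] / [Factor [Prim x]]] ^ [Expr [Term [Factor [Prim id]]]]]

17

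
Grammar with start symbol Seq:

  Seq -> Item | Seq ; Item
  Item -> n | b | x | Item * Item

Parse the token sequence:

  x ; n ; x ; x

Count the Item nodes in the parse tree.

4

[Seq [Seq [Seq [Seq [Item x]] ; [Item n]] ; [Item x]] ; [Item x]]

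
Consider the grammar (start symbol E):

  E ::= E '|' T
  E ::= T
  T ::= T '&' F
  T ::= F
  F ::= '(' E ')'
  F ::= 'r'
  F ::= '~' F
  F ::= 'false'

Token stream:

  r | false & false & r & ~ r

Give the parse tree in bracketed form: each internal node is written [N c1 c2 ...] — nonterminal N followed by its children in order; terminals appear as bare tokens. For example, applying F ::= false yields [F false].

E
E | T
T | T
F | T
r | T
r | T & F
r | T & F & F
r | T & F & F & F
r | F & F & F & F
r | false & F & F & F
r | false & false & F & F
r | false & false & r & F
r | false & false & r & ~ F
r | false & false & r & ~ r

[E [E [T [F r]]] | [T [T [T [T [F false]] & [F false]] & [F r]] & [F ~ [F r]]]]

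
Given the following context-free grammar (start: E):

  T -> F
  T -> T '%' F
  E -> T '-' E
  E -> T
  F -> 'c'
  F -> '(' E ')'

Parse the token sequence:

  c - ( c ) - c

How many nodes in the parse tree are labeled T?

[E [T [F c]] - [E [T [F ( [E [T [F c]]] )]] - [E [T [F c]]]]]

4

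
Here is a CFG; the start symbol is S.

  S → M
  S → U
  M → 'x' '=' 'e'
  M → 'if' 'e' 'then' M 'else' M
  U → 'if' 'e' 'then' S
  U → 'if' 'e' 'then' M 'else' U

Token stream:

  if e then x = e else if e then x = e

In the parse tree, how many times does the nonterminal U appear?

2

[S [U if e then [M x = e] else [U if e then [S [M x = e]]]]]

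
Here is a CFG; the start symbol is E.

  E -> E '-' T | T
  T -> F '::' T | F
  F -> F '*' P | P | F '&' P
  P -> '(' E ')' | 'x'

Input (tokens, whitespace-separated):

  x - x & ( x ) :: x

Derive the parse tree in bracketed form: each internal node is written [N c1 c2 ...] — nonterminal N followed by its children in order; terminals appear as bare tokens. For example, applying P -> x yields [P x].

E
E - T
T - T
F - T
P - T
x - T
x - F :: T
x - F & P :: T
x - P & P :: T
x - x & P :: T
x - x & ( E ) :: T
x - x & ( T ) :: T
x - x & ( F ) :: T
x - x & ( P ) :: T
x - x & ( x ) :: T
x - x & ( x ) :: F
x - x & ( x ) :: P
x - x & ( x ) :: x

[E [E [T [F [P x]]]] - [T [F [F [P x]] & [P ( [E [T [F [P x]]]] )]] :: [T [F [P x]]]]]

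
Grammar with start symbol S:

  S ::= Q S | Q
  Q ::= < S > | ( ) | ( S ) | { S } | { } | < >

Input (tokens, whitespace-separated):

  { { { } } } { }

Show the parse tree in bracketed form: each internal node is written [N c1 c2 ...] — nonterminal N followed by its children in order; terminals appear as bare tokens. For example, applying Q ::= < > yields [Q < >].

[S [Q { [S [Q { [S [Q { }]] }]] }] [S [Q { }]]]

S
Q S
{ S } S
{ Q } S
{ { S } } S
{ { Q } } S
{ { { } } } S
{ { { } } } Q
{ { { } } } { }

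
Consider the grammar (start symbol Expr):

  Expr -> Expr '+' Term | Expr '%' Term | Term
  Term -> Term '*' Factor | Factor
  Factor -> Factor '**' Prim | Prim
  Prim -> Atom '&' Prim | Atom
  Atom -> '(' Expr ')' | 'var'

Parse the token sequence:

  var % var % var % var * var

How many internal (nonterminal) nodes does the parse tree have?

24

[Expr [Expr [Expr [Expr [Term [Factor [Prim [Atom var]]]]] % [Term [Factor [Prim [Atom var]]]]] % [Term [Factor [Prim [Atom var]]]]] % [Term [Term [Factor [Prim [Atom var]]]] * [Factor [Prim [Atom var]]]]]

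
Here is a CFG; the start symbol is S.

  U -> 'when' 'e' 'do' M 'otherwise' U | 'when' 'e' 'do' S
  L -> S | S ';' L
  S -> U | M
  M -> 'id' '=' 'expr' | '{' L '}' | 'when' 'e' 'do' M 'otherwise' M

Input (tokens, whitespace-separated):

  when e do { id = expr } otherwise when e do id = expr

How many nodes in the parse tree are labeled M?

[S [U when e do [M { [L [S [M id = expr]]] }] otherwise [U when e do [S [M id = expr]]]]]

3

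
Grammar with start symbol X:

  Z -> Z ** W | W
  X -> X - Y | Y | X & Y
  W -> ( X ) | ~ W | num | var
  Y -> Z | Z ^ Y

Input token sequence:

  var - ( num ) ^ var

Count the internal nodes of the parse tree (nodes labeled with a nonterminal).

15

[X [X [Y [Z [W var]]]] - [Y [Z [W ( [X [Y [Z [W num]]]] )]] ^ [Y [Z [W var]]]]]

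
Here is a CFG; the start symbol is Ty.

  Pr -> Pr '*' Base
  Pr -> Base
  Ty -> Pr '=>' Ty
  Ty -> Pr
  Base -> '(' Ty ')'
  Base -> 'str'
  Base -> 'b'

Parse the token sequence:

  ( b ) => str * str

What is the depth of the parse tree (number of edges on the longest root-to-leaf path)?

6

[Ty [Pr [Base ( [Ty [Pr [Base b]]] )]] => [Ty [Pr [Pr [Base str]] * [Base str]]]]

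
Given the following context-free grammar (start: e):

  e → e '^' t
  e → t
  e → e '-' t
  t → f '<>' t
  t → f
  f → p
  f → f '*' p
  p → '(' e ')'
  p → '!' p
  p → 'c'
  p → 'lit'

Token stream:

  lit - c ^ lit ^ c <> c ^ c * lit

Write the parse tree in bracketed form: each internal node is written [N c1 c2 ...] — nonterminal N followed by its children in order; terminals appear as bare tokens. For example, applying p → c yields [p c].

[e [e [e [e [e [t [f [p lit]]]] - [t [f [p c]]]] ^ [t [f [p lit]]]] ^ [t [f [p c]] <> [t [f [p c]]]]] ^ [t [f [f [p c]] * [p lit]]]]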